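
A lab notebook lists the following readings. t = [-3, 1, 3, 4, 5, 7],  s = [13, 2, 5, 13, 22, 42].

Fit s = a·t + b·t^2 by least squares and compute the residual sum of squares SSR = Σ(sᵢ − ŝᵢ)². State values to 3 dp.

From the data, Σt·t = 109, Σt·t^2 = 533, Σt^2·t^2 = 3445.
For Mᵀs: Σt·s = 434, Σt^2·s = 2980.
MᵀM·[a, b]ᵀ = Mᵀs becomes [[109, 533]; [533, 3445]]·[a, b]ᵀ = [434, 2980]ᵀ.
Δ = 109·3445 − 533² = 91416.
a = (434·3445 − 533·2980)/91416 = -1195/1172; b = (109·2980 − 533·434)/91416 = 15583/15236.
Residuals: 2804/3809, 7606/3809, -8731/7618, 2720/3809, 5823/3809, -7455/7618; SSR = 73495/7618.

SSR = 9.648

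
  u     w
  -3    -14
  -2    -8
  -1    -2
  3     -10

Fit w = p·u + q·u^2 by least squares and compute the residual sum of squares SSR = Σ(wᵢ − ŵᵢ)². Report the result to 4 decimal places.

SSR = 1.3637

Compute the Gram sums: Σu·u = 23, Σu·u^2 = -9, Σu^2·u^2 = 179.
Moment sums: Σu·w = 30, Σu^2·w = -250.
Eliminating q: 179·(row 1) − (-9)·(row 2) gives 4036·p = 179·30 − (-9)·(-250) = 3120, so p = 780/1009.
Then q = ((-250) − (-9)·(780/1009))/179 = -1370/1009.
Residuals: 544/1009, -1032/1009, 132/1009, -100/1009; SSR = 1376/1009.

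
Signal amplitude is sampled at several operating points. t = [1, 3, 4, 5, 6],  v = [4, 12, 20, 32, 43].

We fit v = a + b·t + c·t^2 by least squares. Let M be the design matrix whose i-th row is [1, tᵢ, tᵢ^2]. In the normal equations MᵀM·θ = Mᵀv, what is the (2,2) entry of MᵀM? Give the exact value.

Row 2 ↔ basis t, column 2 ↔ basis t, so (MᵀM)_{2,2} = Σᵢ (t)·(t) = (1)·(1) + (3)·(3) + (4)·(4) + (5)·(5) + (6)·(6) = 87.

87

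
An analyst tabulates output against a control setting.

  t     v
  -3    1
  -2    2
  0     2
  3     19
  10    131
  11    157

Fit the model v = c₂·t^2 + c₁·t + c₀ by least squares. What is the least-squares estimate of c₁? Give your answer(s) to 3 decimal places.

With design matrix A, AᵀA = [[24819, 2323, 243]; [2323, 243, 19]; [243, 19, 6]] and Aᵀv = [32285, 3087, 312]ᵀ.
Row-reducing yields c₂ = 995087/975072, c₁ = 913051/325024, c₀ = 54023/30471.

c₁ = 2.809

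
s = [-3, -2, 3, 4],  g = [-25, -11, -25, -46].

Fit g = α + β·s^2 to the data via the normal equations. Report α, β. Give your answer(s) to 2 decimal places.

α = 1.03, β = -2.92

Entries of MᵀM: Σ1 = 4, Σs^2 = 38, Σs^2·s^2 = 434.
Right-hand side: Σg = -107, Σs^2·g = -1230.
Δ = 4·434 − 38² = 292.
α = ((-107)·434 − 38·(-1230))/292 = 151/146; β = (4·(-1230) − 38·(-107))/292 = -427/146.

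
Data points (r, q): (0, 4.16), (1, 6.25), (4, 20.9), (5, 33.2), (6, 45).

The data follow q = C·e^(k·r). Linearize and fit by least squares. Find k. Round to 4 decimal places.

k = 0.4030

Linearized form: ln q = k·r + ln C. From the 5 transformed points,
AᵀA = [[78.0000, 16.0000]; [16.0000, 5]], rhs = [54.3443, 13.6071]ᵀ  (here Σr = 16.0000, Σ(r)² = 78.0000, Σln q = 13.6071, Σr·ln q = 54.3443).
Δ = 78.0000·5 − (16.0000)² = 134.0000; k = (54.3443·5 − 16.0000·13.6071)/134.0000 = 0.40305, ln C = (78.0000·13.6071 − 16.0000·54.3443)/134.0000 = 1.43165.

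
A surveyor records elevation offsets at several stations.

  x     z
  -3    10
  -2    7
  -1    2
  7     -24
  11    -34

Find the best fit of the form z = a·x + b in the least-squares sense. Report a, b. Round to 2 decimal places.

Normal-equation sums: Σx·x = 184, Σx = 12, Σ1 = 5.
And Σx·z = -588, Σz = -39.
MᵀM·[a, b]ᵀ = Mᵀz becomes [[184, 12]; [12, 5]]·[a, b]ᵀ = [-588, -39]ᵀ.
Eliminating b: 5·(row 1) − 12·(row 2) gives 776·a = 5·(-588) − 12·(-39) = -2472, so a = -309/97.
Then b = ((-39) − 12·(-309/97))/5 = -15/97.

a = -3.19, b = -0.15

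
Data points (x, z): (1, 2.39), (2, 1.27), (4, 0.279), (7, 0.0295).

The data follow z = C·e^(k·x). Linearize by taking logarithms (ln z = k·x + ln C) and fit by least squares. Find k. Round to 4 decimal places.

Let Y = ln z. Fitting Y = k·x + ln C by least squares:
Σx = 14.0000, Σ(x)² = 70.0000, Σln z = -3.6896, Σx·ln z = -28.4204.
Normal system: [[70.0000, 14.0000]; [14.0000, 4]]·[k, ln C]ᵀ = [-28.4204, -3.6896]ᵀ.
Slope k = (n·Σx·ln z − Σx·Σln z)/(n·Σ(x)² − (Σx)²) = (4·-28.4204 − 14.0000·-3.6896)/84.0000 = -0.73842; ln C = (Σln z − k·Σx)/n = 1.66207.

k = -0.7384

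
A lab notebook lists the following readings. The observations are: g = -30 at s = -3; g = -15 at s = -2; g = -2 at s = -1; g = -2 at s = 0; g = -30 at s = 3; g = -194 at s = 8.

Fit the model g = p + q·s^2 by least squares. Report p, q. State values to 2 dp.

Entries of XᵀX: Σ1 = 6, Σs^2 = 87, Σs^2·s^2 = 4275.
And Σg = -273, Σs^2·g = -13018.
Normal equations: [[6, 87]; [87, 4275]]·[p, q]ᵀ = [-273, -13018]ᵀ.
Determinant 6·4275 − 87² = 18081.
p = ((-273)·4275 − 87·(-13018))/18081 = -11503/6027; q = (6·(-13018) − 87·(-273))/18081 = -18119/6027.

p = -1.91, q = -3.01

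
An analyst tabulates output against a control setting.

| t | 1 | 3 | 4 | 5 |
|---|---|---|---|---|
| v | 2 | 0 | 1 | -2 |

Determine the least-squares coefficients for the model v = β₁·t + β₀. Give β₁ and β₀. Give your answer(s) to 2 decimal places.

β₁ = -0.83, β₀ = 2.94

Sums needed: Σt·t = 51, Σt = 13, Σ1 = 4.
And Σt·v = -4, Σv = 1.
Normal equations: [[51, 13]; [13, 4]]·[β₁, β₀]ᵀ = [-4, 1]ᵀ.
Determinant 51·4 − 13² = 35.
β₁ = ((-4)·4 − 13·1)/35 = -29/35; β₀ = (51·1 − 13·(-4))/35 = 103/35.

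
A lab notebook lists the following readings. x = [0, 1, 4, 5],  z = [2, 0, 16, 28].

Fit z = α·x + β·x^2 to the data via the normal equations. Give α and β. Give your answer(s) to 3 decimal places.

α = -1.814, β = 1.475

Forming AᵀA = [[42, 190]; [190, 882]] and Aᵀz = [204, 956]ᵀ gives AᵀA·[α, β]ᵀ = Aᵀz.
Δ = 42·882 − 190² = 944.
α = (204·882 − 190·956)/944 = -107/59; β = (42·956 − 190·204)/944 = 87/59.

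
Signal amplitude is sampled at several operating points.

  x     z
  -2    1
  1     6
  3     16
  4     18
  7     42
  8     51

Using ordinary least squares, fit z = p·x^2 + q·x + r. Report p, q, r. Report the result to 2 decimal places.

p = 0.47, q = 2.17, r = 3.53

The normal equations are: 6851·p + 939·q + 143·r = 5764;  939·p + 143·q + 21·r = 826;  143·p + 21·q + 6·r = 134.
(Σx^2·x^2 = 6851, Σx^2·x = 939, Σx^2 = 143, Σx·x = 143, Σx = 21, Σ1 = 6, Σx^2·z = 5764, Σx·z = 826, Σz = 134.)
Solving the 3×3 system (Gaussian elimination) gives p = 66281/140984, q = 306001/140984, r = 248971/70492.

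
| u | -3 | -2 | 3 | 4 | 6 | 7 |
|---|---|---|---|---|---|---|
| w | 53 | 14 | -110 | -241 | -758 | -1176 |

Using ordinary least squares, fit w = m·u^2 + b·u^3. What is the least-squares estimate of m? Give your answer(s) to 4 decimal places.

m = -3.0918

Compute the Gram sums: Σu^2·u^2 = 4131, Σu^2·u^3 = 25575, Σu^3·u^3 = 169923.
Right-hand side: Σu^2·w = -89225, Σu^3·w = -587033.
Normal equations: [[4131, 25575]; [25575, 169923]]·[m, b]ᵀ = [-89225, -587033]ᵀ.
Determinant 4131·169923 − 25575² = 47871288.
m = ((-89225)·169923 − 25575·(-587033))/47871288 = -12334225/3989274; b = (4131·(-587033) − 25575·(-89225))/47871288 = -11925329/3989274.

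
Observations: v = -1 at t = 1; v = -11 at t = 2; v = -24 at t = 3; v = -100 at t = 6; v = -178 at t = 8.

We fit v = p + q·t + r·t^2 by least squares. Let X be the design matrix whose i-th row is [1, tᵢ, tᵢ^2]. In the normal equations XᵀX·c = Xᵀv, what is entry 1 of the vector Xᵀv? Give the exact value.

-314

Entry 1 ↔ basis 1, so (Xᵀv)_{1} = Σᵢ vᵢ = (1)·(-1) + (1)·(-11) + (1)·(-24) + (1)·(-100) + (1)·(-178) = -314.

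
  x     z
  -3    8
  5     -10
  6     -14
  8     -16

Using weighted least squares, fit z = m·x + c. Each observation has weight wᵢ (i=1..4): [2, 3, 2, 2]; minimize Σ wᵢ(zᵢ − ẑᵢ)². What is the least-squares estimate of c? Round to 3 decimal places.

c = 1.050

Sums needed: Σwᵢ·x·x = 293, Σwᵢ·x = 37, Σwᵢ·1 = 9.
And Σwᵢ·x·z = -622, Σwᵢ·z = -74.
Normal equations: [[293, 37]; [37, 9]]·[m, c]ᵀ = [-622, -74]ᵀ.
Δ = 293·9 − 37² = 1268.
m = ((-622)·9 − 37·(-74))/1268 = -715/317; c = (293·(-74) − 37·(-622))/1268 = 333/317.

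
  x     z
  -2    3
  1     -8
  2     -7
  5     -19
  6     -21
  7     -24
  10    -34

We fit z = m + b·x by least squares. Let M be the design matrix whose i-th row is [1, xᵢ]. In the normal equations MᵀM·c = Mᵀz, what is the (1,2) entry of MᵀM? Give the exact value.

29

Row 1 ↔ basis 1, column 2 ↔ basis x, so (MᵀM)_{1,2} = Σᵢ x = (1)·(-2) + (1)·(1) + (1)·(2) + (1)·(5) + (1)·(6) + (1)·(7) + (1)·(10) = 29.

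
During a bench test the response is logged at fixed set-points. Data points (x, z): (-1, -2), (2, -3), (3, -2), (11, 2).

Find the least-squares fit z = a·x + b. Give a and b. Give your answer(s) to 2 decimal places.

a = 0.39, b = -2.71

The normal equations are: 135·a + 15·b = 12;  15·a + 4·b = -5.
Determinant 135·4 − 15² = 315.
a = (12·4 − 15·(-5))/315 = 41/105; b = (135·(-5) − 15·12)/315 = -19/7.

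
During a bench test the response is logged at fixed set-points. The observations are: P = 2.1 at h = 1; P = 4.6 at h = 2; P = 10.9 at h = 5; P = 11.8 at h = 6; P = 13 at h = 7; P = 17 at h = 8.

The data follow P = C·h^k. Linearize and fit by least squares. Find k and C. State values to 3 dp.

k = 0.958, C = 2.205

Taking logs, ln P = k·ln h + ln C, so regress ln P on ln h.
XᵀX = [[14.3918, 8.1197]; [8.1197, 6]], rhs = [20.2073, 12.5230]ᵀ  (here Σln h = 8.1197, Σ(ln h)² = 14.3918, Σln P = 12.5230, Σln h·ln P = 20.2073).
Slope k = (n·Σln h·ln P − Σln h·Σln P)/(n·Σ(ln h)² − (Σln h)²) = (6·20.2073 − 8.1197·12.5230)/20.4213 = 0.95784; ln C = (Σln P − k·Σln h)/n = 0.79094, so C = exp(0.79094) = 2.20546.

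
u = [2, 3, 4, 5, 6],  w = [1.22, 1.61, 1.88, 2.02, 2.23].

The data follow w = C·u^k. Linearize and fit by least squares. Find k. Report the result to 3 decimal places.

Let Y = ln w. Fitting Y = k·ln u + ln C by least squares:
Σln u = 6.5793, Σ(ln u)² = 9.4099, Σln w = 2.8115, Σln u·ln w = 4.1047.
Equations: 9.4099·k + 6.5793·ln C = 4.1047;  6.5793·k + 5·ln C = 2.8115.
Slope k = (n·Σln u·ln w − Σln u·Σln w)/(n·Σ(ln u)² − (Σln u)²) = (5·4.1047 − 6.5793·2.8115)/3.7630 = 0.53852; ln C = (Σln w − k·Σln u)/n = -0.14632.

k = 0.539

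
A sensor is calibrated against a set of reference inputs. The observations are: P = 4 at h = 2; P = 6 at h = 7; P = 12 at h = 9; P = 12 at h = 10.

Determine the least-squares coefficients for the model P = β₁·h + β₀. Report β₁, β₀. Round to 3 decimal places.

Entries of XᵀX: Σh·h = 234, Σh = 28, Σ1 = 4.
And Σh·P = 278, ΣP = 34.
So XᵀX·[β₁, β₀]ᵀ = XᵀP: [[234, 28]; [28, 4]]·[β₁, β₀]ᵀ = [278, 34]ᵀ.
Eliminating β₀: 4·(row 1) − 28·(row 2) gives 152·β₁ = 4·278 − 28·34 = 160, so β₁ = 20/19.
Then β₀ = (34 − 28·(20/19))/4 = 43/38.

β₁ = 1.053, β₀ = 1.132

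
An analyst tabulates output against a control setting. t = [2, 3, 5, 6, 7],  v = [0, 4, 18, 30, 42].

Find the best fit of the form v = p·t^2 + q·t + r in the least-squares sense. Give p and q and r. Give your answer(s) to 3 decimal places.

XᵀX·[p, q, r]ᵀ = Xᵀv reads: 4419·p + 719·q + 123·r = 3624;  719·p + 123·q + 23·r = 576;  123·p + 23·q + 5·r = 94.
(Σt^2·t^2 = 4419, Σt^2·t = 719, Σt^2 = 123, Σt·t = 123, Σt = 23, Σ1 = 5, Σt^2·v = 3624, Σt·v = 576, Σv = 94.)
Row-reducing yields p = 25/22, q = -39/22, r = -1.

p = 1.136, q = -1.773, r = -1.000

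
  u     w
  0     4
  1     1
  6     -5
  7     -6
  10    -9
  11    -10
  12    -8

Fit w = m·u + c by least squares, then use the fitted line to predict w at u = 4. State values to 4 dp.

ŵ = -1.7996

AᵀA·[m, c]ᵀ = Aᵀw reads: 451·m + 47·c = -367;  47·m + 7·c = -33.
(Σu·u = 451, Σu = 47, Σ1 = 7, Σu·w = -367, Σw = -33.)
det = 451·7 − 47² = 948.
m = ((-367)·7 − 47·(-33))/948 = -509/474; c = (451·(-33) − 47·(-367))/948 = 1183/474.
At u = 4: ŵ = (-509/474)·(4) + (1183/474)·(1) = -853/474.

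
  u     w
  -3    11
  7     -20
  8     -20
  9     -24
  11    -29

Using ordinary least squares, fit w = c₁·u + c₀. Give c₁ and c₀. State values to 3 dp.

The normal equations are: 324·c₁ + 32·c₀ = -868;  32·c₁ + 5·c₀ = -82.
Δ = 324·5 − 32² = 596.
c₁ = ((-868)·5 − 32·(-82))/596 = -429/149; c₀ = (324·(-82) − 32·(-868))/596 = 302/149.

c₁ = -2.879, c₀ = 2.027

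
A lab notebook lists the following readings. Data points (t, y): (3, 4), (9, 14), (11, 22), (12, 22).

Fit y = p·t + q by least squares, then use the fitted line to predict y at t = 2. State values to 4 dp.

The normal equations are: 355·p + 35·q = 644;  35·p + 4·q = 62.
(Σt·t = 355, Σt = 35, Σ1 = 4, Σt·y = 644, Σy = 62.)
Δ = 355·4 − 35² = 195.
p = (644·4 − 35·62)/195 = 406/195; q = (355·62 − 35·644)/195 = -106/39.
At t = 2: ŷ = (406/195)·(2) + (-106/39)·(1) = 94/65.

ŷ = 1.4462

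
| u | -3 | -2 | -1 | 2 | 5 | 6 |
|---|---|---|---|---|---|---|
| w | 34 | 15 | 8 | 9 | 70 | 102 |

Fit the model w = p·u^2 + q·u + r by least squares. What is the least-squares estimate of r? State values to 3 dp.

Setting ∂/∂p … = 0 gives: 2035·p + 313·q + 79·r = 5832;  313·p + 79·q + 7·r = 840;  79·p + 7·q + 6·r = 238.
(Σu^2·u^2 = 2035, Σu^2·u = 313, Σu^2 = 79, Σu·u = 79, Σu = 7, Σ1 = 6, Σu^2·w = 5832, Σu·w = 840, Σw = 238.)
Row-reducing yields p = 1339/434, q = -18227/10850, r = 5447/5425.

r = 1.004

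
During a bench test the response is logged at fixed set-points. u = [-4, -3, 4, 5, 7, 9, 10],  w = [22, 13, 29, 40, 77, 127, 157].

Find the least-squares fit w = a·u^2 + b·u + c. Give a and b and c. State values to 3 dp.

The normal equations are: 20180·a + 2170·b + 296·c = 31693;  2170·a + 296·b + 28·c = 3441;  296·a + 28·b + 7·c = 465.
Row-reducing yields a = 2291381/1532562, b = 889559/1532562, c = 225831/255427.

a = 1.495, b = 0.580, c = 0.884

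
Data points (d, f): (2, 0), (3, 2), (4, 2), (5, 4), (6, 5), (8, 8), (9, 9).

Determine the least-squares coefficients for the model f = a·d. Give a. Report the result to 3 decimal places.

Sums needed: Σd·d = 235.
Right-hand side: Σd·f = 209.
So XᵀX·[a]ᵀ = Xᵀf: [[235]]·[a]ᵀ = [209]ᵀ.
a = 209/235 = 0.889362.

a = 0.889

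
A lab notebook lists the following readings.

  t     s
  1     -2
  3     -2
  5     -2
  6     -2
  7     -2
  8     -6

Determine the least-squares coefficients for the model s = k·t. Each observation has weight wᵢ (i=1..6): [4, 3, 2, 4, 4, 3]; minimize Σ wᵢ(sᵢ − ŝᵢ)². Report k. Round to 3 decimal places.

Entries of MᵀWM: Σwᵢ·t·t = 613.
For MᵀWs: Σwᵢ·t·s = -294.
Hence k = -294 / 613 ≈ -0.479608.

k = -0.480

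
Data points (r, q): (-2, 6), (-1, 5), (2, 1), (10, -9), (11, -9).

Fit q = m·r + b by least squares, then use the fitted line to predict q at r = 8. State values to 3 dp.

Entries of XᵀX: Σr·r = 230, Σr = 20, Σ1 = 5.
Moment sums: Σr·q = -204, Σq = -6.
Determinant 230·5 − 20² = 750.
m = ((-204)·5 − 20·(-6))/750 = -6/5; b = (230·(-6) − 20·(-204))/750 = 18/5.
At r = 8: q̂ = (-6/5)·(8) + (18/5)·(1) = -6.

q̂ = -6.000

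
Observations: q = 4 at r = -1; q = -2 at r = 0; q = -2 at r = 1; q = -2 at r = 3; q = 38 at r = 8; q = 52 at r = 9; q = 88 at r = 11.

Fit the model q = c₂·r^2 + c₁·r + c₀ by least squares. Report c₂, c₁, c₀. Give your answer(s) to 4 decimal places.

Sums needed: Σr^2·r^2 = 25381, Σr^2·r = 2599, Σr^2 = 277, Σr·r = 277, Σr = 31, Σ1 = 7.
Right-hand side: Σr^2·q = 17276, Σr·q = 1728, Σq = 176.
Row-reducing yields c₂ = 40525/38346, c₁ = -137695/38346, c₀ = -4952/6391.

c₂ = 1.0568, c₁ = -3.5909, c₀ = -0.7748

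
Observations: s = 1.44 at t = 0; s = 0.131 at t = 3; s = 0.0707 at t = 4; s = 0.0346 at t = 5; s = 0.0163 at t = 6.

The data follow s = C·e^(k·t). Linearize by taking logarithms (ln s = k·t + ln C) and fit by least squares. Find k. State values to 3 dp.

Let Y = ln s. Fitting Y = k·t + ln C by least squares:
Σt = 18.0000, Σ(t)² = 86.0000, Σln s = -11.7977, Σt·ln s = -58.2140.
Equations: 86.0000·k + 18.0000·ln C = -58.2140;  18.0000·k + 5·ln C = -11.7977.
Slope k = (n·Σt·ln s − Σt·Σln s)/(n·Σ(t)² − (Σt)²) = (5·-58.2140 − 18.0000·-11.7977)/106.0000 = -0.74256; ln C = (Σln s − k·Σt)/n = 0.31366.

k = -0.743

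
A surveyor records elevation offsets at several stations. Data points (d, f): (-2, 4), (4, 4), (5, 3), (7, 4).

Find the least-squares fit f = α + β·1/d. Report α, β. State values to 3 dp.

AᵀA·[α, β]ᵀ = Aᵀf reads: 4·α + (13/140)·β = 15;  (13/140)·α + (7309/19600)·β = 6/35.
Eliminating β: (7309/19600)·(row 1) − (13/140)·(row 2) gives (29067/19600)·α = (7309/19600)·15 − (13/140)·(6/35) = 109323/19600, so α = 36441/9689.
Then β = ((6/35) − (13/140)·(36441/9689))/(7309/19600) = -4620/9689.

α = 3.761, β = -0.477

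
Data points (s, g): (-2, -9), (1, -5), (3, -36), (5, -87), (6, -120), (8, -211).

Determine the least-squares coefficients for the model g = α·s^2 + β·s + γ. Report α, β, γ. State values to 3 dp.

α = -3.014, β = -2.064, γ = -0.958

Entries of XᵀX: Σs^2·s^2 = 6115, Σs^2·s = 873, Σs^2 = 139, Σs·s = 139, Σs = 21, Σ1 = 6.
Right-hand side: Σs^2·g = -20364, Σs·g = -2938, Σg = -468.
XᵀX·[α, β, γ]ᵀ = Xᵀg becomes [[6115, 873, 139]; [873, 139, 21]; [139, 21, 6]]·[α, β, γ]ᵀ = [-20364, -2938, -468]ᵀ.
Row-reducing yields α = -363723/120688, β = -249091/120688, γ = -1521/1588.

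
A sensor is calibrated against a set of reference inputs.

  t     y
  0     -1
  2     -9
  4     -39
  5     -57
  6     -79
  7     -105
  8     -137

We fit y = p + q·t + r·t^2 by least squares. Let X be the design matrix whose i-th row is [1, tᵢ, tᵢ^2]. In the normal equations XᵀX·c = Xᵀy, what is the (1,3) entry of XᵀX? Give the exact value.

Row 1 ↔ basis 1, column 3 ↔ basis t^2, so (XᵀX)_{1,3} = Σᵢ t^2 = (1)·(0) + (1)·(4) + (1)·(16) + (1)·(25) + (1)·(36) + (1)·(49) + (1)·(64) = 194.

194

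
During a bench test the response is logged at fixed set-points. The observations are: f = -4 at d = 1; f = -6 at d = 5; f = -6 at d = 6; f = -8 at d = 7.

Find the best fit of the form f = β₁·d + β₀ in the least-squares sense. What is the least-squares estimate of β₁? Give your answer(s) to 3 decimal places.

β₁ = -0.578

From the data, Σd·d = 111, Σd = 19, Σ1 = 4.
And Σd·f = -126, Σf = -24.
Determinant 111·4 − 19² = 83.
β₁ = ((-126)·4 − 19·(-24))/83 = -48/83; β₀ = (111·(-24) − 19·(-126))/83 = -270/83.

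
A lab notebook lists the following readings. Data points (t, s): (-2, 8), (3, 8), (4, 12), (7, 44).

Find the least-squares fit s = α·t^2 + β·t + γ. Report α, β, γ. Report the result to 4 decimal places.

The normal system XᵀX·[α, β, γ]ᵀ = Xᵀs is [[2754, 426, 78]; [426, 78, 12]; [78, 12, 4]]·[α, β, γ]ᵀ = [2452, 364, 72]ᵀ.
Solving the 3×3 system (Gaussian elimination) gives α = 2600/2487, β = -3122/2487, γ = 1144/829.

α = 1.0454, β = -1.2553, γ = 1.3800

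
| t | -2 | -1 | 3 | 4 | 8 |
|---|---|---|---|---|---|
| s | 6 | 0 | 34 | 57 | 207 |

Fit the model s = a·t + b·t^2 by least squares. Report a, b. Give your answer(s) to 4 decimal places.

Normal-equation sums: Σt·t = 94, Σt·t^2 = 594, Σt^2·t^2 = 4450.
Right-hand side: Σt·s = 1974, Σt^2·s = 14490.
Normal equations: [[94, 594]; [594, 4450]]·[a, b]ᵀ = [1974, 14490]ᵀ.
Eliminating b: 4450·(row 1) − 594·(row 2) gives 65464·a = 4450·1974 − 594·14490 = 177240, so a = 3165/1169.
Then b = (14490 − 594·(3165/1169))/4450 = 3384/1169.

a = 2.7074, b = 2.8948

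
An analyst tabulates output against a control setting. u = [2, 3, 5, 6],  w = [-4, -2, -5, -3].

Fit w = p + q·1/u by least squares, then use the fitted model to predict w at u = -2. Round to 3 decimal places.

With design matrix X, XᵀX = [[4, 6/5]; [6/5, 193/450]] and Xᵀw = [-14, -25/6]ᵀ.
Eliminating q: (193/450)·(row 1) − (6/5)·(row 2) gives (62/225)·p = (193/450)·(-14) − (6/5)·(-25/6) = -226/225, so p = -113/31.
Then q = ((-25/6) − (6/5)·(-113/31))/(193/450) = 15/31.
At u = -2: ŵ = (-113/31)·(1) + (15/31)·(-1/2) = -241/62.

ŵ = -3.887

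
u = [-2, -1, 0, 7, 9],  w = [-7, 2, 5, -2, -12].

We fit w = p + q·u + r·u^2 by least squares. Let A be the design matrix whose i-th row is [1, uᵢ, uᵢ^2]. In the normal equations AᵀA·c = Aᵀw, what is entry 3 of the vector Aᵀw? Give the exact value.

Entry 3 ↔ basis u^2, so (Aᵀw)_{3} = Σᵢ (u^2)·wᵢ = (4)·(-7) + (1)·(2) + (0)·(5) + (49)·(-2) + (81)·(-12) = -1096.

-1096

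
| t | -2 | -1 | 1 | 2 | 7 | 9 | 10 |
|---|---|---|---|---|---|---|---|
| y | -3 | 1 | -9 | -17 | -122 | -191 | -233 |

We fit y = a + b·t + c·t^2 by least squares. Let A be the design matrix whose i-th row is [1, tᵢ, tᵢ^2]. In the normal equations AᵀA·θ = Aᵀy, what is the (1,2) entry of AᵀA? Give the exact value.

26

Row 1 ↔ basis 1, column 2 ↔ basis t, so (AᵀA)_{1,2} = Σᵢ t = (1)·(-2) + (1)·(-1) + (1)·(1) + (1)·(2) + (1)·(7) + (1)·(9) + (1)·(10) = 26.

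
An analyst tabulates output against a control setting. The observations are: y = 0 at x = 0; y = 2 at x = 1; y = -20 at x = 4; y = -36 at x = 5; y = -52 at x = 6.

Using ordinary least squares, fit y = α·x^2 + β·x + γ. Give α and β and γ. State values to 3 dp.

α = -1.846, β = 2.161, γ = 0.682

Sums needed: Σx^2·x^2 = 2178, Σx^2·x = 406, Σx^2 = 78, Σx·x = 78, Σx = 16, Σ1 = 5.
For Aᵀy: Σx^2·y = -3090, Σx·y = -570, Σy = -106.
So AᵀA·[α, β, γ]ᵀ = Aᵀy: [[2178, 406, 78]; [406, 78, 16]; [78, 16, 5]]·[α, β, γ]ᵀ = [-3090, -570, -106]ᵀ.
Inverting the 3×3 Gram matrix, [α, β, γ]ᵀ = [-1499/812, 1755/812, 277/406]ᵀ.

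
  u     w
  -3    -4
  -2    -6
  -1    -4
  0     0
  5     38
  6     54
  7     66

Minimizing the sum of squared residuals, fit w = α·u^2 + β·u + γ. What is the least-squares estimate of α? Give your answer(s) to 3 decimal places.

Forming XᵀX = [[4420, 648, 124]; [648, 124, 12]; [124, 12, 7]] and Xᵀw = [6064, 1004, 144]ᵀ gives XᵀX·[α, β, γ]ᵀ = Xᵀw.
Solving the 3×3 system (Gaussian elimination) gives α = 14734/17661, β = 22419/5887, γ = -12988/17661.

α = 0.834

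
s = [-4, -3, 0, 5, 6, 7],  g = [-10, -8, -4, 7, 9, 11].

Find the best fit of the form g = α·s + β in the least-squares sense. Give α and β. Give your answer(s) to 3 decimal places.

α = 1.923, β = -2.692

Sums needed: Σs·s = 135, Σs = 11, Σ1 = 6.
For Xᵀg: Σs·g = 230, Σg = 5.
Δ = 135·6 − 11² = 689.
α = (230·6 − 11·5)/689 = 25/13; β = (135·5 − 11·230)/689 = -35/13.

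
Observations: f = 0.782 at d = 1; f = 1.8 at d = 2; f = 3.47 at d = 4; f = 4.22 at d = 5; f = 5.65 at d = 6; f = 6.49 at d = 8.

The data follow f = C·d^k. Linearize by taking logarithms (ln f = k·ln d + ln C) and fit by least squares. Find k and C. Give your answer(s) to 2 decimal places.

k = 1.03, C = 0.82

With ln fᵢ as the transformed response and ln dᵢ as the regressor:
Σln d = 7.5601, Σ(ln d)² = 12.5270, Σln f = 6.6278, Σln d·ln f = 11.4413.
Equations: 12.5270·k + 7.5601·ln C = 11.4413;  7.5601·k + 6·ln C = 6.6278.
Slope k = (n·Σln d·ln f − Σln d·Σln f)/(n·Σ(ln d)² − (Σln d)²) = (6·11.4413 − 7.5601·6.6278)/18.0074 = 1.02965; ln C = (Σln f − k·Σln d)/n = -0.19274, so C = exp(-0.19274) = 0.82470.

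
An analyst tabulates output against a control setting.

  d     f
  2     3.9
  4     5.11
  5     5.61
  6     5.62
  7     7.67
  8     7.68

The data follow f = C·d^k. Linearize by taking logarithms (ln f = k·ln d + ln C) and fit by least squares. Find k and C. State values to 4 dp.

k = 0.4880, C = 2.6644

Let Y = ln f. Fitting Y = k·ln d + ln C by least squares:
Σln d = 9.5060, Σ(ln d)² = 16.3136, Σln f = 10.5190, Σln d·ln f = 17.2770.
Normal system: [[16.3136, 9.5060]; [9.5060, 6]]·[k, ln C]ᵀ = [17.2770, 10.5190]ᵀ.
Solving (det = 7.5177): k = 0.48801, ln C = 0.98000, so C = exp(0.98000) = 2.66445.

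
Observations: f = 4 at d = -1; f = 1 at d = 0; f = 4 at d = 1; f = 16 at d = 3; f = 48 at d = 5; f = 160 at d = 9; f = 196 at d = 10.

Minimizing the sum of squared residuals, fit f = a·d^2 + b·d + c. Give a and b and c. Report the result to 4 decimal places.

The normal equations are: 17269·a + 1881·b + 217·c = 33912;  1881·a + 217·b + 27·c = 3688;  217·a + 27·b + 7·c = 429.
(Σd^2·d^2 = 17269, Σd^2·d = 1881, Σd^2 = 217, Σd·d = 217, Σd = 27, Σ1 = 7, Σd^2·f = 33912, Σd·f = 3688, Σf = 429.)
Inverting the 3×3 Gram matrix, [a, b, c]ᵀ = [33929/16634, -14179/16634, 11159/8317]ᵀ.

a = 2.0397, b = -0.8524, c = 1.3417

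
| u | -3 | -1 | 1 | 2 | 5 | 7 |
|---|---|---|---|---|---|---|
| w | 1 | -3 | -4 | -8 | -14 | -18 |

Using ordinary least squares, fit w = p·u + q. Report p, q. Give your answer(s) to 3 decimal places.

With design matrix A, AᵀA = [[89, 11]; [11, 6]] and Aᵀw = [-216, -46]ᵀ.
Δ = 89·6 − 11² = 413.
p = ((-216)·6 − 11·(-46))/413 = -790/413; q = (89·(-46) − 11·(-216))/413 = -1718/413.

p = -1.913, q = -4.160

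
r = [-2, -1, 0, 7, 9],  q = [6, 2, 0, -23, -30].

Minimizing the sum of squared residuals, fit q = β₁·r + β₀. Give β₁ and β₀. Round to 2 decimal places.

The normal equations are: 135·β₁ + 13·β₀ = -445;  13·β₁ + 5·β₀ = -45.
(Σr·r = 135, Σr = 13, Σ1 = 5, Σr·q = -445, Σq = -45.)
Determinant 135·5 − 13² = 506.
β₁ = ((-445)·5 − 13·(-45))/506 = -820/253; β₀ = (135·(-45) − 13·(-445))/506 = -145/253.

β₁ = -3.24, β₀ = -0.57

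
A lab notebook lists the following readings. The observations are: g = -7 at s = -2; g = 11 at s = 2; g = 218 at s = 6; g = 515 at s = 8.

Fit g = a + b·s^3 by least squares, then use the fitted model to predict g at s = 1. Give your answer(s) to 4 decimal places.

ĝ = 2.8950

Setting ∂/∂a … = 0 gives: 4·a + 728·b = 737;  728·a + 308928·b = 310912.
(Σ1 = 4, Σs^3 = 728, Σs^3·s^3 = 308928, Σg = 737, Σs^3·g = 310912.)
Determinant 4·308928 − 728² = 705728.
a = (737·308928 − 728·310912)/705728 = 20875/11027; b = (4·310912 − 728·737)/705728 = 88389/88216.
At s = 1: ĝ = (20875/11027)·(1) + (88389/88216)·(1) = 255389/88216.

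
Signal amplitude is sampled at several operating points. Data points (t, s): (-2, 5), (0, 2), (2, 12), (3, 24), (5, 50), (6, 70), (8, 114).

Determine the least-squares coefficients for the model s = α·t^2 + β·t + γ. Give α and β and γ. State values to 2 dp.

Compute the Gram sums: Σt^2·t^2 = 6130, Σt^2·t = 880, Σt^2 = 142, Σt·t = 142, Σt = 22, Σ1 = 7.
Right-hand side: Σt^2·s = 11350, Σt·s = 1668, Σs = 277.
Solving the 3×3 system (Gaussian elimination) gives α = 41812/28371, β = 61619/28371, γ = 26945/9457.

α = 1.47, β = 2.17, γ = 2.85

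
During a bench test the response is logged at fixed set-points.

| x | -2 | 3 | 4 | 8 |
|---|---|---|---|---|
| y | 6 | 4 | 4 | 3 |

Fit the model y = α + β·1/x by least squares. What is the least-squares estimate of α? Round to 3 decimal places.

The normal equations are: 4·α + (5/24)·β = 17;  (5/24)·α + (253/576)·β = -7/24.
Δ = 4·(253/576) − (5/24)² = 329/192.
α = (17·(253/576) − (5/24)·(-7/24))/(329/192) = 4336/987; β = (4·(-7/24) − (5/24)·17)/(329/192) = -904/329.

α = 4.393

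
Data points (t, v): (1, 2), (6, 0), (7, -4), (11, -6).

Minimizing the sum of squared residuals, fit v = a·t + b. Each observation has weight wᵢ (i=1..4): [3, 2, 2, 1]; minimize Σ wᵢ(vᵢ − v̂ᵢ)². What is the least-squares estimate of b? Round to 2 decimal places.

b = 3.04

Entries of XᵀWX: Σwᵢ·t·t = 294, Σwᵢ·t = 40, Σwᵢ·1 = 8.
And Σwᵢ·t·v = -116, Σwᵢ·v = -8.
XᵀWX·[a, b]ᵀ = XᵀWv becomes [[294, 40]; [40, 8]]·[a, b]ᵀ = [-116, -8]ᵀ.
det = 294·8 − 40² = 752.
a = ((-116)·8 − 40·(-8))/752 = -38/47; b = (294·(-8) − 40·(-116))/752 = 143/47.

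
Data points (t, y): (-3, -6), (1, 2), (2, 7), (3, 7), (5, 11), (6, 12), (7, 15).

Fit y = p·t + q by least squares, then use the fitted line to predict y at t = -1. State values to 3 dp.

ŷ = -1.314

Entries of AᵀA: Σt·t = 133, Σt = 21, Σ1 = 7.
Right-hand side: Σt·y = 287, Σy = 48.
Δ = 133·7 − 21² = 490.
p = (287·7 − 21·48)/490 = 143/70; q = (133·48 − 21·287)/490 = 51/70.
At t = -1: ŷ = (143/70)·(-1) + (51/70)·(1) = -46/35.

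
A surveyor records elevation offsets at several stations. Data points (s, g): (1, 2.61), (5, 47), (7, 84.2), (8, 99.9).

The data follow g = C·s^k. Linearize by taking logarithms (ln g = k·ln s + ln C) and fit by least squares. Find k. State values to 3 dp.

k = 1.770

Let Y = ln g. Fitting Y = k·ln s + ln C by least squares:
Σln s = 5.6348, Σ(ln s)² = 10.7009, Σln g = 13.8469, Σln s·ln g = 24.3973.
Equations: 10.7009·k + 5.6348·ln C = 24.3973;  5.6348·k + 4·ln C = 13.8469.
Solving (det = 11.0529): k = 1.77012, ln C = 0.96815.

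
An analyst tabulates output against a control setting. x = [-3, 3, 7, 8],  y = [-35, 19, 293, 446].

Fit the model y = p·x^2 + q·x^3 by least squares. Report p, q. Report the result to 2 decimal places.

From the data, Σx^2·x^2 = 6659, Σx^2·x^3 = 49575, Σx^3·x^3 = 381251.
Moment sums: Σx^2·y = 42757, Σx^3·y = 330309.
So AᵀA·[p, q]ᵀ = Aᵀy: [[6659, 49575]; [49575, 381251]]·[p, q]ᵀ = [42757, 330309]ᵀ.
det = 6659·381251 − 49575² = 81069784.
p = (42757·381251 − 49575·330309)/81069784 = -18479917/20267446; q = (6659·330309 − 49575·42757)/81069784 = 19962339/20267446.

p = -0.91, q = 0.98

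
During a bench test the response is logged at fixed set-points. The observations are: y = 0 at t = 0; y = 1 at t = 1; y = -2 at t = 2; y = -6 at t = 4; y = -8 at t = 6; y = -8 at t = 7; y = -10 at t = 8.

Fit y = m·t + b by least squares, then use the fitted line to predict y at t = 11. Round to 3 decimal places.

ŷ = -14.249

Entries of AᵀA: Σt·t = 170, Σt = 28, Σ1 = 7.
And Σt·y = -211, Σy = -33.
Normal equations: [[170, 28]; [28, 7]]·[m, b]ᵀ = [-211, -33]ᵀ.
det = 170·7 − 28² = 406.
m = ((-211)·7 − 28·(-33))/406 = -79/58; b = (170·(-33) − 28·(-211))/406 = 149/203.
At t = 11: ŷ = (-79/58)·(11) + (149/203)·(1) = -5785/406.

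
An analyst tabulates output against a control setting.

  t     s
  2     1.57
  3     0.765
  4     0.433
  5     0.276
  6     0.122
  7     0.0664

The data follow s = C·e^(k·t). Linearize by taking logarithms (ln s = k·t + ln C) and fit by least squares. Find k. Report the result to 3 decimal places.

k = -0.622

Linearized form: ln s = k·t + ln C. From the 6 transformed points,
Σt = 27.0000, Σ(t)² = 139.0000, Σln s = -6.7570, Σt·ln s = -41.2931.
Equations: 139.0000·k + 27.0000·ln C = -41.2931;  27.0000·k + 6·ln C = -6.7570.
Solving (det = 105.0000): k = -0.62210, ln C = 1.67330.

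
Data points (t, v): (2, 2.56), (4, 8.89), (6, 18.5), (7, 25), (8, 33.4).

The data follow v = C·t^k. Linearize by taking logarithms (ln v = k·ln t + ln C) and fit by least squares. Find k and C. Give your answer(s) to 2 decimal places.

Linearized form: ln v = k·ln t + ln C. From the 5 transformed points,
XᵀX = [[13.7233, 7.8966]; [7.8966, 5]], rhs = [22.4679, 12.7701]ᵀ  (here Σln t = 7.8966, Σ(ln t)² = 13.7233, Σln v = 12.7701, Σln t·ln v = 22.4679).
Slope k = (n·Σln t·ln v − Σln t·Σln v)/(n·Σ(ln t)² − (Σln t)²) = (5·22.4679 − 7.8966·12.7701)/6.2610 = 1.83671; ln C = (Σln v − k·Σln t)/n = -0.34670, so C = exp(-0.34670) = 0.70702.

k = 1.84, C = 0.71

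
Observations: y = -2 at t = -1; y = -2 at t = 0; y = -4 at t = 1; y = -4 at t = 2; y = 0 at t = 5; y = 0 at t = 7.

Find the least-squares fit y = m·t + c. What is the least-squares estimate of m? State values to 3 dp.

Compute the Gram sums: Σt·t = 80, Σt = 14, Σ1 = 6.
For Mᵀy: Σt·y = -10, Σy = -12.
Normal equations: [[80, 14]; [14, 6]]·[m, c]ᵀ = [-10, -12]ᵀ.
Δ = 80·6 − 14² = 284.
m = ((-10)·6 − 14·(-12))/284 = 27/71; c = (80·(-12) − 14·(-10))/284 = -205/71.

m = 0.380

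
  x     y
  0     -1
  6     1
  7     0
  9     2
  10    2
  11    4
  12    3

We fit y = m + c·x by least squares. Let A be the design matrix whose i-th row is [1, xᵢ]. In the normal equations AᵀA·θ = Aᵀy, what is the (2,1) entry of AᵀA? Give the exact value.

Row 2 ↔ basis x, column 1 ↔ basis 1, so (AᵀA)_{2,1} = Σᵢ x = (0)·(1) + (6)·(1) + (7)·(1) + (9)·(1) + (10)·(1) + (11)·(1) + (12)·(1) = 55.

55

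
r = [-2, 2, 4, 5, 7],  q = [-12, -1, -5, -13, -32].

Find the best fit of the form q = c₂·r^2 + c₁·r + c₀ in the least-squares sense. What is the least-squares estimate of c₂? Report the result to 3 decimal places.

Compute the Gram sums: Σr^2·r^2 = 3314, Σr^2·r = 532, Σr^2 = 98, Σr·r = 98, Σr = 16, Σ1 = 5.
For Aᵀq: Σr^2·q = -2025, Σr·q = -287, Σq = -63.
AᵀA·[c₂, c₁, c₀]ᵀ = Aᵀq becomes [[3314, 532, 98]; [532, 98, 16]; [98, 16, 5]]·[c₂, c₁, c₀]ᵀ = [-2025, -287, -63]ᵀ.
Inverting the 3×3 Gram matrix, [c₂, c₁, c₀]ᵀ = [-1175/1122, 14889/4862, -13664/7293]ᵀ.

c₂ = -1.047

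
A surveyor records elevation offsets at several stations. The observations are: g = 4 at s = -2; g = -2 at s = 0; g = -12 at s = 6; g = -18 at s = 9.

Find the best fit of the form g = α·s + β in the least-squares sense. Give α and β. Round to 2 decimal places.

Setting ∂/∂α … = 0 gives: 121·α + 13·β = -242;  13·α + 4·β = -28.
(Σs·s = 121, Σs = 13, Σ1 = 4, Σs·g = -242, Σg = -28.)
Determinant 121·4 − 13² = 315.
α = ((-242)·4 − 13·(-28))/315 = -604/315; β = (121·(-28) − 13·(-242))/315 = -242/315.

α = -1.92, β = -0.77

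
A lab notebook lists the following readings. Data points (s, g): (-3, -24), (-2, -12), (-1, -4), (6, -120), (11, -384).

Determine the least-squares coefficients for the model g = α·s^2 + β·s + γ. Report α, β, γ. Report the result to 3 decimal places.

From the data, Σs^2·s^2 = 16035, Σs^2·s = 1511, Σs^2 = 171, Σs·s = 171, Σs = 11, Σ1 = 5.
And Σs^2·g = -51052, Σs·g = -4844, Σg = -544.
Solving the 3×3 system (Gaussian elimination) gives α = -195127/64891, β = -103817/64891, γ = -158400/64891.

α = -3.007, β = -1.600, γ = -2.441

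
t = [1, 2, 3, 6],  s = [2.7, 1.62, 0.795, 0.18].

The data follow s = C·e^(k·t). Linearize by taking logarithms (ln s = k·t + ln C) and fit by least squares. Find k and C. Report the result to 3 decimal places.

k = -0.544, C = 4.546

Linearized form: ln s = k·t + ln C. From the 4 transformed points,
Σt = 12.0000, Σ(t)² = 50.0000, Σln s = -0.4685, Σt·ln s = -9.0189.
Equations: 50.0000·k + 12.0000·ln C = -9.0189;  12.0000·k + 4·ln C = -0.4685.
Δ = 50.0000·4 − (12.0000)² = 56.0000; k = (-9.0189·4 − 12.0000·-0.4685)/56.0000 = -0.54381, ln C = (50.0000·-0.4685 − 12.0000·-9.0189)/56.0000 = 1.51429, so C = exp(1.51429) = 4.54621.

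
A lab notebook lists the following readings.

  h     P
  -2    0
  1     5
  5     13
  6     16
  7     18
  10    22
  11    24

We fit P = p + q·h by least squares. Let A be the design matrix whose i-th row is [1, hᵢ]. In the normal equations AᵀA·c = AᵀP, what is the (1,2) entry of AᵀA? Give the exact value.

Row 1 ↔ basis 1, column 2 ↔ basis h, so (AᵀA)_{1,2} = Σᵢ h = (1)·(-2) + (1)·(1) + (1)·(5) + (1)·(6) + (1)·(7) + (1)·(10) + (1)·(11) = 38.

38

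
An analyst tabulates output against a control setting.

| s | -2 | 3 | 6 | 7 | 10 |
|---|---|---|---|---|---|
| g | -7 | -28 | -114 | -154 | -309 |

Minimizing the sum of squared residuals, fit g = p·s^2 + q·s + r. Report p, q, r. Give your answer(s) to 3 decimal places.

The normal system XᵀX·[p, q, r]ᵀ = Xᵀg is [[13794, 1578, 198]; [1578, 198, 24]; [198, 24, 5]]·[p, q, r]ᵀ = [-42830, -4922, -612]ᵀ.
Solving the 3×3 system (Gaussian elimination) gives p = -30650/10317, q = -14941/10317, r = 7552/3439.

p = -2.971, q = -1.448, r = 2.196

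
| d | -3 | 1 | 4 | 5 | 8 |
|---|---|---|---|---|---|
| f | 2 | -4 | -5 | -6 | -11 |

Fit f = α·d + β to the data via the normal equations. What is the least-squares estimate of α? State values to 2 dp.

α = -1.09

Entries of XᵀX: Σd·d = 115, Σd = 15, Σ1 = 5.
Moment sums: Σd·f = -148, Σf = -24.
XᵀX·[α, β]ᵀ = Xᵀf becomes [[115, 15]; [15, 5]]·[α, β]ᵀ = [-148, -24]ᵀ.
Eliminating β: 5·(row 1) − 15·(row 2) gives 350·α = 5·(-148) − 15·(-24) = -380, so α = -38/35.
Then β = ((-24) − 15·(-38/35))/5 = -54/35.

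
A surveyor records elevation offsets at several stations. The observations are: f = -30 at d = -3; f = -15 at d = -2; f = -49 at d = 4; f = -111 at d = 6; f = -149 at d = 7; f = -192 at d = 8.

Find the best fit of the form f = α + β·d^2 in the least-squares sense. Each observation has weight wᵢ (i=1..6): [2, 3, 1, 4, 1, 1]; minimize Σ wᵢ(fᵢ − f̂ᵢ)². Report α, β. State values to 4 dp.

α = -3.1823, β = -2.9730

From the data, Σwᵢ·1 = 12, Σwᵢ·d^2 = 303, Σwᵢ·d^2·d^2 = 12147.
Right-hand side: Σwᵢ·f = -939, Σwᵢ·d^2·f = -37077.
Normal equations: [[12, 303]; [303, 12147]]·[α, β]ᵀ = [-939, -37077]ᵀ.
Eliminating β: 12147·(row 1) − 303·(row 2) gives 53955·α = 12147·(-939) − 303·(-37077) = -171702, so α = -19078/5995.
Then β = ((-37077) − 303·(-19078/5995))/12147 = -17823/5995.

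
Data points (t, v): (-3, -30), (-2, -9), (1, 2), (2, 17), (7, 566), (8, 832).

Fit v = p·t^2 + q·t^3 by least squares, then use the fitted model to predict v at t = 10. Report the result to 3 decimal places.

Compute the Gram sums: Σt^2·t^2 = 6611, Σt^2·t^3 = 49333, Σt^3·t^3 = 380651.
Right-hand side: Σt^2·v = 80746, Σt^3·v = 621142.
Normal equations: [[6611, 49333]; [49333, 380651]]·[p, q]ᵀ = [80746, 621142]ᵀ.
det = 6611·380651 − 49333² = 82738872.
p = (80746·380651 − 49333·621142)/82738872 = 11655920/10342359; q = (6611·621142 − 49333·80746)/82738872 = 15365918/10342359.
At t = 10: v̂ = (11655920/10342359)·(100) + (15365918/10342359)·(1000) = 16531510000/10342359.

v̂ = 1598.427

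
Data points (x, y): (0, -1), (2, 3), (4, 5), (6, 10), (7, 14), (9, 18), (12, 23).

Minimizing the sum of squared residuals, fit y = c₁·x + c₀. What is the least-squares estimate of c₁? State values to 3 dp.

c₁ = 2.076

MᵀM·[c₁, c₀]ᵀ = Mᵀy reads: 330·c₁ + 40·c₀ = 622;  40·c₁ + 7·c₀ = 72.
(Σx·x = 330, Σx = 40, Σ1 = 7, Σx·y = 622, Σy = 72.)
Eliminating c₀: 7·(row 1) − 40·(row 2) gives 710·c₁ = 7·622 − 40·72 = 1474, so c₁ = 737/355.
Then c₀ = (72 − 40·(737/355))/7 = -112/71.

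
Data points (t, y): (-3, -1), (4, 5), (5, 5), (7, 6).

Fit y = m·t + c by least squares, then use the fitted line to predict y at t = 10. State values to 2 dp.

Normal-equation sums: Σt·t = 99, Σt = 13, Σ1 = 4.
Right-hand side: Σt·y = 90, Σy = 15.
Δ = 99·4 − 13² = 227.
m = (90·4 − 13·15)/227 = 165/227; c = (99·15 − 13·90)/227 = 315/227.
At t = 10: ŷ = (165/227)·(10) + (315/227)·(1) = 1965/227.

ŷ = 8.66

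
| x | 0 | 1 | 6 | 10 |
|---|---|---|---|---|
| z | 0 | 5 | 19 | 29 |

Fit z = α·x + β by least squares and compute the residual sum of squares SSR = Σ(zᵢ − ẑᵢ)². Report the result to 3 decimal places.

Setting ∂/∂α … = 0 gives: 137·α + 17·β = 409;  17·α + 4·β = 53.
(Σx·x = 137, Σx = 17, Σ1 = 4, Σx·z = 409, Σz = 53.)
Eliminating β: 4·(row 1) − 17·(row 2) gives 259·α = 4·409 − 17·53 = 735, so α = 105/37.
Then β = (53 − 17·(105/37))/4 = 44/37.
Residuals: -44/37, 36/37, 29/37, -21/37; SSR = 122/37.

SSR = 3.297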